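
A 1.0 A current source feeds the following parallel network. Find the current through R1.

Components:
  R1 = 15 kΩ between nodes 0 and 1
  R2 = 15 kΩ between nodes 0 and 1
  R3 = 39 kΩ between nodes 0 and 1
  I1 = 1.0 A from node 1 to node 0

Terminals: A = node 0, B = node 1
All resistors sit directly between nodes 0 and 1, so they are in parallel and share one voltage V; the full source current 1 A splits among them.
1/R_par = 1/15000 + 1/15000 + 1/39000 = 0.000159 S  =>  R_par = 6290 Ω
V = I × R_par = 1 × 6290 = 6290 V
I_R1 = V/R1 = 6290/15000 = 0.4194 A

Final answer: 0.4194 A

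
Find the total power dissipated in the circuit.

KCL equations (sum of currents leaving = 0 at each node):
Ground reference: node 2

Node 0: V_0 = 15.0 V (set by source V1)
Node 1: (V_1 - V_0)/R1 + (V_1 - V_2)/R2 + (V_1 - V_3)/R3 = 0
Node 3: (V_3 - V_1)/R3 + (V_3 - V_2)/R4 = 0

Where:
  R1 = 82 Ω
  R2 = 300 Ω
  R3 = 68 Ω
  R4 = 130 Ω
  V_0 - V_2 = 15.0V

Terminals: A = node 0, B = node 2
Nodal analysis, taking node 2 as the 0 V reference.
Source V1 fixes V_0 = 15 V.
KCL at each unknown node (sum of currents leaving = 0; resistances in Ω):
  Node 1: (V_1 - 15)/82 + (V_1 - 0)/300 + (V_1 - V_3)/68 = 0
  Node 3: (V_3 - V_1)/68 + (V_3 - 0)/130 = 0
Collecting terms (coefficients in siemens):
  0.03023·V_1 - 0.01471·V_3 = 0.1829
  0.0224·V_3 - 0.01471·V_1 = 0
Determinant D = (0.03023)(0.0224) - (-0.01471)(-0.01471) = 0.0004609
V_1 = [(0.1829)(0.0224) - (-0.01471)(0)]/D = 8.889 V
V_3 = [(0.03023)(0) - (0.1829)(-0.01471)]/D = 5.836 V
Power in each resistor, P = (ΔV)²/R:
  P_R1 = (15 - 8.889)²/82 = 0.4554 W
  P_R2 = (8.889 - 0)²/300 = 0.2634 W
  P_R3 = (8.889 - 5.836)²/68 = 0.1371 W
  P_R4 = (0 - 5.836)²/130 = 0.262 W
P_total = P_R1 + P_R2 + P_R3 + P_R4 = 1.118 W

Final answer: 1.118 W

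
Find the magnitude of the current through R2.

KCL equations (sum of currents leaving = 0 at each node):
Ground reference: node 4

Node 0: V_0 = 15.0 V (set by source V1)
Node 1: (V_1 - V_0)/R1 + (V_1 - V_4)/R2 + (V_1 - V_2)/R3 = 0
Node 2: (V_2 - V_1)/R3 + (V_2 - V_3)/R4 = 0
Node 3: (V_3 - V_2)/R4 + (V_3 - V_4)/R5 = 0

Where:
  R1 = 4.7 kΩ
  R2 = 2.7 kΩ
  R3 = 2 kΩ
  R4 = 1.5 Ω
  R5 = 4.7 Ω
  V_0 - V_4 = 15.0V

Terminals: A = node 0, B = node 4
Nodal analysis, taking node 4 as the 0 V reference.
Source V1 fixes V_0 = 15 V.
KCL at each unknown node (sum of currents leaving = 0; resistances in Ω):
  Node 1: (V_1 - 15)/4700 + (V_1 - 0)/2700 + (V_1 - V_2)/2000 = 0
  Node 2: (V_2 - V_1)/2000 + (V_2 - V_3)/1.5 = 0
  Node 3: (V_3 - V_2)/1.5 + (V_3 - 0)/4.7 = 0
Collecting terms (coefficients in siemens):
  0.001083·V_1 - 0.0005·V_2 = 0.003191
  0.6672·V_2 - 0.0005·V_1 - 0.6667·V_3 = 0
  0.8794·V_3 - 0.6667·V_2 = 0
Solving these 3 simultaneous equations (Gaussian elimination) gives:
  V_1 = 2.951 V, V_2 = 0.009119 V, V_3 = 0.006913 V
I_R2 = (V_1 - V_4)/R2 = (2.951 - 0)/2700 = 0.001093 A
|I_R2| = 0.001093 A

Final answer: |I_R2| = 0.001093 A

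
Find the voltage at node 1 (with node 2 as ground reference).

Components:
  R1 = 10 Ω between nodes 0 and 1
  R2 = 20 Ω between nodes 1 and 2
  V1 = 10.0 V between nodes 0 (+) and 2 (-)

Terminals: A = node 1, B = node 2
Nodal analysis, taking node 2 as the 0 V reference.
Source V1 fixes V_0 = 10 V.
KCL at each unknown node (sum of currents leaving = 0; resistances in Ω):
  Node 1: (V_1 - 10)/10 + (V_1 - 0)/20 = 0
Collecting terms: 0.15 × V_1 = 1  =>  V_1 = 6.667 V
The requested potential is V_1 = 6.667 V.

Final answer: V_1 = 6.667 V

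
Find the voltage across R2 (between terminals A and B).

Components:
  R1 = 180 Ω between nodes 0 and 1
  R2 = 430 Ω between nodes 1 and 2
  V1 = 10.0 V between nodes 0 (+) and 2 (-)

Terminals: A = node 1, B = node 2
R1 and R2 are in series across V1 (node 0 → node 1 → node 2), and the output A–B is taken across R2, so this is a voltage divider.
Series current: I = V1/(R1 + R2) = 10/(180 + 430) = 10/610 = 0.01639 A
V_R2 = I × R2 = V1 × R2/(R1 + R2) = 10 × 430/610 = 7.049 V

Final answer: 7.049 V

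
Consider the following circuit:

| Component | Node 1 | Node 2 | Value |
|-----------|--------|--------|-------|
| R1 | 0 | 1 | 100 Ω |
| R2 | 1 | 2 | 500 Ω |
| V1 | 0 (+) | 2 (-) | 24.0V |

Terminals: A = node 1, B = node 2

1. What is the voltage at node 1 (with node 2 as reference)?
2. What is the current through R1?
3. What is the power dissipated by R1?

Nodal analysis, taking node 2 as the 0 V reference.
Source V1 fixes V_0 = 24 V.
KCL at each unknown node (sum of currents leaving = 0; resistances in Ω):
  Node 1: (V_1 - 24)/100 + (V_1 - 0)/500 = 0
Collecting terms: 0.012 × V_1 = 0.24  =>  V_1 = 20 V
Part 1:
  Read off the nodal solution: V_1 = 20 V
Part 2:
  I_R1 = (V_0 - V_1)/R1 = (24 - 20)/100 = 0.04 A
  Magnitude: I_R1 = 0.04 A
Part 3:
  I_R1 = (V_0 - V_1)/R1 = (24 - 20)/100 = 0.04 A
  P_R1 = I_R1² × R1 = (0.04)² × 100 = 0.16 W

Final answers:
1. V_1 = 20 V
2. I_R1 = 0.04 A
3. P_R1 = 0.16 W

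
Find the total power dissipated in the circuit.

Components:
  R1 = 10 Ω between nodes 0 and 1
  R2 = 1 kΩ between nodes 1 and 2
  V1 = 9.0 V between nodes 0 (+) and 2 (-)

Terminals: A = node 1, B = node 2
Nodal analysis, taking node 2 as the 0 V reference.
Source V1 fixes V_0 = 9 V.
KCL at each unknown node (sum of currents leaving = 0; resistances in Ω):
  Node 1: (V_1 - 9)/10 + (V_1 - 0)/1000 = 0
Collecting terms: 0.101 × V_1 = 0.9  =>  V_1 = 8.911 V
Power in each resistor, P = (ΔV)²/R:
  P_R1 = (9 - 8.911)²/10 = 0.000794 W
  P_R2 = (8.911 - 0)²/1000 = 0.0794 W
P_total = P_R1 + P_R2 = 0.0802 W

Final answer: 0.0802 W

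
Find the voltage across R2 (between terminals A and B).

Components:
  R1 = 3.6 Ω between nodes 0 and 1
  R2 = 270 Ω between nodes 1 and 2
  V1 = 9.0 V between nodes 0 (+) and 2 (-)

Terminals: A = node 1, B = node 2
R1 and R2 are in series across V1 (node 0 → node 1 → node 2), and the output A–B is taken across R2, so this is a voltage divider.
Series current: I = V1/(R1 + R2) = 9/(3.6 + 270) = 9/273.6 = 0.03289 A
V_R2 = I × R2 = V1 × R2/(R1 + R2) = 9 × 270/273.6 = 8.882 V

Final answer: 8.882 V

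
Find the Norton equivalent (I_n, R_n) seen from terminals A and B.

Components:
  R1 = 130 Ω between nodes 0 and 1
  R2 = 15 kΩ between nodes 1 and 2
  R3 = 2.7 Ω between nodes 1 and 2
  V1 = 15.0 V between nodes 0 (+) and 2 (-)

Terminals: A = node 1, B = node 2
Find the Thévenin equivalent first; then I_n = V_th/R_th and R_n = R_th.
Step 1 — V_th is the open-circuit voltage V_A - V_B (nothing connected across the terminals).
Nodal analysis, taking node 2 as the 0 V reference.
Source V1 fixes V_0 = 15 V.
KCL at each unknown node (sum of currents leaving = 0; resistances in Ω):
  Node 1: (V_1 - 15)/130 + (V_1 - 0)/15000 + (V_1 - 0)/2.7 = 0
Collecting terms: 0.3781 × V_1 = 0.1154  =>  V_1 = 0.3051 V
V_th = V_1 - V_2 = 0.3051 - 0 = 0.3051 V
Step 2 — R_th: zero the source — replace V1 by a short circuit (node 2 merges into node 0) — and find the resistance seen between A (node 1) and B (node 0).
Reduce the network between node 1 (A) and node 0 (B) by series/parallel combination:
  Rp1 = R1 ‖ R2 ‖ R3 (parallel, all between nodes 0 and 1) = 1/(1/130 + 1/15000 + 1/2.7) = 2.645 Ω
R_th = 2.645 Ω
I_n = V_th/R_th = 0.3051/2.645 = 0.1154 A, and R_n = R_th = 2.645 Ω

Final answer: I_n = 0.1154 A, R_n = 2.645 Ω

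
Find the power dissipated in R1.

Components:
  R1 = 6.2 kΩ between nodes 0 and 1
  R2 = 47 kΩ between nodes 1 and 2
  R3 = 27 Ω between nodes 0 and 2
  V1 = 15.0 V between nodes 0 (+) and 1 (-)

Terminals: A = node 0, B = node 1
Nodal analysis, taking node 1 as the 0 V reference.
Source V1 fixes V_0 = 15 V.
KCL at each unknown node (sum of currents leaving = 0; resistances in Ω):
  Node 2: (V_2 - 0)/47000 + (V_2 - 15)/27 = 0
Collecting terms: 0.03706 × V_2 = 0.5556  =>  V_2 = 14.99 V
I_R1 = (V_0 - V_1)/R1 = (15 - 0)/6200 = 0.002419 A
P_R1 = I_R1² × R1 = (0.002419)² × 6200 = 0.03629 W

Final answer: 0.03629 W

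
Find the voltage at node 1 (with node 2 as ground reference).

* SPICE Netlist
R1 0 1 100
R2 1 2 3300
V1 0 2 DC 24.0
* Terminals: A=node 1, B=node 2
Nodal analysis, taking node 2 as the 0 V reference.
Source V1 fixes V_0 = 24 V.
KCL at each unknown node (sum of currents leaving = 0; resistances in Ω):
  Node 1: (V_1 - 24)/100 + (V_1 - 0)/3300 = 0
Collecting terms: 0.0103 × V_1 = 0.24  =>  V_1 = 23.29 V
The requested potential is V_1 = 23.29 V.

Final answer: V_1 = 23.29 V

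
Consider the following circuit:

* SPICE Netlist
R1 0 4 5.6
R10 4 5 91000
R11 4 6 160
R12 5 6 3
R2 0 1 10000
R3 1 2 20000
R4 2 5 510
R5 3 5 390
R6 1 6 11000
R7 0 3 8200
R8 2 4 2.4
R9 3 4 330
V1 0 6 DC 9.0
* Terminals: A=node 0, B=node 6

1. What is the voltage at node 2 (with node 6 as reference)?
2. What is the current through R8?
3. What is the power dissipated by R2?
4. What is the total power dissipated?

Nodal analysis, taking node 6 as the 0 V reference.
Source V1 fixes V_0 = 9 V.
KCL at each unknown node (sum of currents leaving = 0; resistances in Ω):
  Node 1: (V_1 - 9)/10000 + (V_1 - V_2)/20000 + (V_1 - 0)/11000 = 0
  Node 2: (V_2 - V_1)/20000 + (V_2 - V_5)/510 + (V_2 - V_4)/2.4 = 0
  Node 3: (V_3 - V_5)/390 + (V_3 - 9)/8200 + (V_3 - V_4)/330 = 0
  Node 4: (V_4 - 9)/5.6 + (V_4 - V_2)/2.4 + (V_4 - V_3)/330 + (V_4 - V_5)/91000 + (V_4 - 0)/160 = 0
  Node 5: (V_5 - V_2)/510 + (V_5 - V_3)/390 + (V_5 - V_4)/91000 + (V_5 - 0)/3 = 0
Collecting terms (coefficients in siemens):
  0.0002409·V_1 - 0.00005·V_2 = 0.0009
  0.4187·V_2 - 0.00005·V_1 - 0.4167·V_4 - 0.001961·V_5 = 0
  0.005716·V_3 - 0.00303·V_4 - 0.002564·V_5 = 0.001098
  0.6045·V_4 - 0.4167·V_2 - 0.00303·V_3 - 0.00001099·V_5 = 1.607
  0.3379·V_5 - 0.001961·V_2 - 0.002564·V_3 - 0.00001099·V_4 = 0
Solving these 5 simultaneous equations (Gaussian elimination) gives:
  V_1 = 5.501 V, V_2 = 8.503 V, V_3 = 4.759 V, V_4 = 8.543 V
  V_5 = 0.08574 V
Part 1:
  Read off the nodal solution: V_2 = 8.503 V
Part 2:
  I_R8 = (V_2 - V_4)/R8 = (8.503 - 8.543)/2.4 = -0.01665 A
  Magnitude: I_R8 = 0.01665 A
Part 3:
  I_R2 = (V_0 - V_1)/R2 = (9 - 5.501)/10000 = 0.0003499 A
  P_R2 = I_R2² × R2 = (0.0003499)² × 10000 = 0.001225 W
Part 4:
  Power in each resistor, P = (ΔV)²/R:
    P_R1 = (9 - 8.543)²/5.6 = 0.03729 W
    P_R2 = (9 - 5.501)²/10000 = 0.001225 W
    P_R3 = (5.501 - 8.503)²/20000 = 0.0004507 W
    P_R4 = (8.503 - 0.08574)²/510 = 0.1389 W
    P_R5 = (4.759 - 0.08574)²/390 = 0.056 W
    P_R6 = (5.501 - 0)²/11000 = 0.002751 W
    P_R7 = (9 - 4.759)²/8200 = 0.002193 W
    P_R8 = (8.503 - 8.543)²/2.4 = 0.0006657 W
    P_R9 = (4.759 - 8.543)²/330 = 0.04339 W
    P_R10 = (8.543 - 0.08574)²/91000 = 0.000786 W
    P_R11 = (8.543 - 0)²/160 = 0.4561 W
    P_R12 = (0.08574 - 0)²/3 = 0.002451 W
  P_total = P_R1 + P_R2 + P_R3 + P_R4 + P_R5 + P_R6 + P_R7 + P_R8 + P_R9 + P_R10 + P_R11 + P_R12 = 0.7423 W

Final answers:
1. V_2 = 8.503 V
2. I_R8 = 0.01665 A
3. P_R2 = 0.001225 W
4. P_total = 0.7423 W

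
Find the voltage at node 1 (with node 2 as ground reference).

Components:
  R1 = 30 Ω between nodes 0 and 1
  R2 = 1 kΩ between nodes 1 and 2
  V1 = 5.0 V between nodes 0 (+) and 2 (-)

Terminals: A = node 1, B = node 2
Nodal analysis, taking node 2 as the 0 V reference.
Source V1 fixes V_0 = 5 V.
KCL at each unknown node (sum of currents leaving = 0; resistances in Ω):
  Node 1: (V_1 - 5)/30 + (V_1 - 0)/1000 = 0
Collecting terms: 0.03433 × V_1 = 0.1667  =>  V_1 = 4.854 V
The requested potential is V_1 = 4.854 V.

Final answer: V_1 = 4.854 V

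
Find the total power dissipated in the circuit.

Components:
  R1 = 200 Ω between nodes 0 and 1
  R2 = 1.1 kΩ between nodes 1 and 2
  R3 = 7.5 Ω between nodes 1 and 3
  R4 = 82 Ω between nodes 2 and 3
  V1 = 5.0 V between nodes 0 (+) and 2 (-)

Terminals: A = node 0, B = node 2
Nodal analysis, taking node 2 as the 0 V reference.
Source V1 fixes V_0 = 5 V.
KCL at each unknown node (sum of currents leaving = 0; resistances in Ω):
  Node 1: (V_1 - 5)/200 + (V_1 - 0)/1100 + (V_1 - V_3)/7.5 = 0
  Node 3: (V_3 - V_1)/7.5 + (V_3 - 0)/82 = 0
Collecting terms (coefficients in siemens):
  0.1392·V_1 - 0.1333·V_3 = 0.025
  0.1455·V_3 - 0.1333·V_1 = 0
Determinant D = (0.1392)(0.1455) - (-0.1333)(-0.1333) = 0.002486
V_1 = [(0.025)(0.1455) - (-0.1333)(0)]/D = 1.464 V
V_3 = [(0.1392)(0) - (0.025)(-0.1333)]/D = 1.341 V
Power in each resistor, P = (ΔV)²/R:
  P_R1 = (5 - 1.464)²/200 = 0.06253 W
  P_R2 = (1.464 - 0)²/1100 = 0.001947 W
  P_R3 = (1.464 - 1.341)²/7.5 = 0.002005 W
  P_R4 = (0 - 1.341)²/82 = 0.02193 W
P_total = P_R1 + P_R2 + P_R3 + P_R4 = 0.08841 W

Final answer: 0.08841 W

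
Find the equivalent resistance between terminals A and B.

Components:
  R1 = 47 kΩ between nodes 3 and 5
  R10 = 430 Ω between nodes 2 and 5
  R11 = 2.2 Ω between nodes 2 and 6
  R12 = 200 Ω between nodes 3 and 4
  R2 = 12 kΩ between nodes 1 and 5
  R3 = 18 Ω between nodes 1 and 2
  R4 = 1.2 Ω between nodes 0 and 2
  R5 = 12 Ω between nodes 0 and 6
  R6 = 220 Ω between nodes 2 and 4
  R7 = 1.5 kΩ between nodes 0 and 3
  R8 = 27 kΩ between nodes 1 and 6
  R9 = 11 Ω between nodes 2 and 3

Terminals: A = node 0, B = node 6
The network is not a plain series/parallel combination. Inject a 1 A test current into terminal A (node 0) and return it from terminal B (node 6); then R_eq = V_A / (1 A).
Nodal analysis, taking node 6 as the 0 V reference.
Current source I_test pushes 1 A into node 0 and draws it out of node 6.
KCL at each unknown node (sum of currents leaving = 0; resistances in Ω):
  Node 0: (V_0 - V_2)/1.2 + (V_0 - 0)/12 + (V_0 - V_3)/1500 - 1 = 0
  Node 1: (V_1 - V_5)/12000 + (V_1 - V_2)/18 + (V_1 - 0)/27000 = 0
  Node 2: (V_2 - V_0)/1.2 + (V_2 - V_1)/18 + (V_2 - V_4)/220 + (V_2 - V_3)/11 + (V_2 - V_5)/430 + (V_2 - 0)/2.2 = 0
  Node 3: (V_3 - V_0)/1500 + (V_3 - V_2)/11 + (V_3 - V_5)/47000 + (V_3 - V_4)/200 = 0
  Node 4: (V_4 - V_2)/220 + (V_4 - V_3)/200 = 0
  Node 5: (V_5 - V_1)/12000 + (V_5 - V_2)/430 + (V_5 - V_3)/47000 = 0
Collecting terms (coefficients in siemens):
  0.9173·V_0 - 0.8333·V_2 - 0.0006667·V_3 = 1
  0.05568·V_1 - 0.05556·V_2 - 0.00008333·V_5 = 0
  1.441·V_2 - 0.8333·V_0 - 0.05556·V_1 - 0.09091·V_3 - 0.004545·V_4 - 0.002326·V_5 = 0
  0.0966·V_3 - 0.0006667·V_0 - 0.09091·V_2 - 0.005·V_4 - 0.00002128·V_5 = 0
  0.009545·V_4 - 0.004545·V_2 - 0.005·V_3 = 0
  0.00243·V_5 - 0.00008333·V_1 - 0.002326·V_2 - 0.00002128·V_3 = 0
Solving these 6 simultaneous equations (Gaussian elimination) gives:
  V_0 = 2.649 V, V_1 = 1.713 V, V_2 = 1.714 V, V_3 = 1.721 V
  V_4 = 1.718 V, V_5 = 1.714 V
R_eq = V_0 / 1 A = 2.649 Ω

Final answer: 2.649 Ω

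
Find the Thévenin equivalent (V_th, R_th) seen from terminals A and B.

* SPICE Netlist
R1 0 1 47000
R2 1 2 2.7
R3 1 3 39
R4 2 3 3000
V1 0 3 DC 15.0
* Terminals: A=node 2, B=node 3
Step 1 — V_th is the open-circuit voltage V_A - V_B (nothing connected across the terminals).
Nodal analysis, taking node 3 as the 0 V reference.
Source V1 fixes V_0 = 15 V.
KCL at each unknown node (sum of currents leaving = 0; resistances in Ω):
  Node 1: (V_1 - 15)/47000 + (V_1 - V_2)/2.7 + (V_1 - 0)/39 = 0
  Node 2: (V_2 - V_1)/2.7 + (V_2 - 0)/3000 = 0
Collecting terms (coefficients in siemens):
  0.396·V_1 - 0.3704·V_2 = 0.0003191
  0.3707·V_2 - 0.3704·V_1 = 0
Determinant D = (0.396)(0.3707) - (-0.3704)(-0.3704) = 0.009637
V_1 = [(0.0003191)(0.3707) - (-0.3704)(0)]/D = 0.01228 V
V_2 = [(0.396)(0) - (0.0003191)(-0.3704)]/D = 0.01227 V
V_th = V_2 - V_3 = 0.01227 - 0 = 0.01227 V
Step 2 — R_th: zero the source — replace V1 by a short circuit (node 3 merges into node 0) — and find the resistance seen between A (node 2) and B (node 0).
Reduce the network between node 2 (A) and node 0 (B) by series/parallel combination:
  Rp1 = R1 ‖ R3 (parallel, both between nodes 0 and 1) = 1/(1/47000 + 1/39) = 38.97 Ω
  Rs1 = R2 + Rp1 (series, joined only at node 1) = 2.7 + 38.97 = 41.67 Ω
  Rp2 = R4 ‖ Rs1 (parallel, both between nodes 0 and 2) = 1/(1/3000 + 1/41.67) = 41.1 Ω
R_th = 41.1 Ω

Final answer: V_th = 0.01227 V, R_th = 41.1 Ω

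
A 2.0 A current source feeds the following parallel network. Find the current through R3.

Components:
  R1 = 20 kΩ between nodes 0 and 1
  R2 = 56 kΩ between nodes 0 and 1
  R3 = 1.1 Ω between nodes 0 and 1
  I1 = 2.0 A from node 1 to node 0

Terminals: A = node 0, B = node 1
All resistors sit directly between nodes 0 and 1, so they are in parallel and share one voltage V; the full source current 2 A splits among them.
1/R_par = 1/20000 + 1/56000 + 1/1.1 = 0.9092 S  =>  R_par = 1.1 Ω
V = I × R_par = 2 × 1.1 = 2.2 V
I_R3 = V/R3 = 2.2/1.1 = 2 A

Final answer: 2 A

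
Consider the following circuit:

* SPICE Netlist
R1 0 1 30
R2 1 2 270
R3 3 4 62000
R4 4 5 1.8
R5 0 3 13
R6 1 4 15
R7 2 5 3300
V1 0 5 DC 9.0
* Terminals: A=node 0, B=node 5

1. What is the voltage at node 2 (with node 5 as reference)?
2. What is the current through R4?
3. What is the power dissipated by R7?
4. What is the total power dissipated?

Nodal analysis, taking node 5 as the 0 V reference.
Source V1 fixes V_0 = 9 V.
KCL at each unknown node (sum of currents leaving = 0; resistances in Ω):
  Node 1: (V_1 - 9)/30 + (V_1 - V_2)/270 + (V_1 - V_4)/15 = 0
  Node 2: (V_2 - V_1)/270 + (V_2 - 0)/3300 = 0
  Node 3: (V_3 - V_4)/62000 + (V_3 - 9)/13 = 0
  Node 4: (V_4 - V_3)/62000 + (V_4 - 0)/1.8 + (V_4 - V_1)/15 = 0
Collecting terms (coefficients in siemens):
  0.1037·V_1 - 0.003704·V_2 - 0.06667·V_4 = 0.3
  0.004007·V_2 - 0.003704·V_1 = 0
  0.07694·V_3 - 0.00001613·V_4 = 0.6923
  0.6222·V_4 - 0.06667·V_1 - 0.00001613·V_3 = 0
Solving these 4 simultaneous equations (Gaussian elimination) gives:
  V_1 = 3.221 V, V_2 = 2.978 V, V_3 = 8.998 V, V_4 = 0.3454 V
Part 1:
  Read off the nodal solution: V_2 = 2.978 V
Part 2:
  I_R4 = (V_4 - V_5)/R4 = (0.3454 - 0)/1.8 = 0.1919 A
  Magnitude: I_R4 = 0.1919 A
Part 3:
  I_R7 = (V_2 - V_5)/R7 = (2.978 - 0)/3300 = 0.0009023 A
  P_R7 = I_R7² × R7 = (0.0009023)² × 3300 = 0.002687 W
Part 4:
  Power in each resistor, P = (ΔV)²/R:
    P_R1 = (9 - 3.221)²/30 = 1.113 W
    P_R2 = (3.221 - 2.978)²/270 = 0.0002198 W
    P_R3 = (8.998 - 0.3454)²/62000 = 0.001208 W
    P_R4 = (0.3454 - 0)²/1.8 = 0.06626 W
    P_R5 = (9 - 8.998)²/13 = 0.0000002532 W
    P_R6 = (3.221 - 0.3454)²/15 = 0.5514 W
    P_R7 = (2.978 - 0)²/3300 = 0.002687 W
  P_total = P_R1 + P_R2 + P_R3 + P_R4 + P_R5 + P_R6 + P_R7 = 1.735 W

Final answers:
1. V_2 = 2.978 V
2. I_R4 = 0.1919 A
3. P_R7 = 0.002687 W
4. P_total = 1.735 W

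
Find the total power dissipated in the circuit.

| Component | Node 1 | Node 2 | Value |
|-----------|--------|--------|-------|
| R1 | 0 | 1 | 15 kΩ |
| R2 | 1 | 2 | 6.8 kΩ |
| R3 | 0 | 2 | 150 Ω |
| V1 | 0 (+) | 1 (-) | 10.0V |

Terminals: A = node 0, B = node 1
Nodal analysis, taking node 1 as the 0 V reference.
Source V1 fixes V_0 = 10 V.
KCL at each unknown node (sum of currents leaving = 0; resistances in Ω):
  Node 2: (V_2 - 0)/6800 + (V_2 - 10)/150 = 0
Collecting terms: 0.006814 × V_2 = 0.06667  =>  V_2 = 9.784 V
Power in each resistor, P = (ΔV)²/R:
  P_R1 = (10 - 0)²/15000 = 0.006667 W
  P_R2 = (0 - 9.784)²/6800 = 0.01408 W
  P_R3 = (10 - 9.784)²/150 = 0.0003105 W
P_total = P_R1 + P_R2 + P_R3 = 0.02106 W

Final answer: 0.02106 W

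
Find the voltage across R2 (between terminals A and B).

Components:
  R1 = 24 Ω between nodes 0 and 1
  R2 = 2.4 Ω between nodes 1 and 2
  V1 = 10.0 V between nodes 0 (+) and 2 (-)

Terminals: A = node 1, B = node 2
R1 and R2 are in series across V1 (node 0 → node 1 → node 2), and the output A–B is taken across R2, so this is a voltage divider.
Series current: I = V1/(R1 + R2) = 10/(24 + 2.4) = 10/26.4 = 0.3788 A
V_R2 = I × R2 = V1 × R2/(R1 + R2) = 10 × 2.4/26.4 = 0.9091 V

Final answer: 0.9091 V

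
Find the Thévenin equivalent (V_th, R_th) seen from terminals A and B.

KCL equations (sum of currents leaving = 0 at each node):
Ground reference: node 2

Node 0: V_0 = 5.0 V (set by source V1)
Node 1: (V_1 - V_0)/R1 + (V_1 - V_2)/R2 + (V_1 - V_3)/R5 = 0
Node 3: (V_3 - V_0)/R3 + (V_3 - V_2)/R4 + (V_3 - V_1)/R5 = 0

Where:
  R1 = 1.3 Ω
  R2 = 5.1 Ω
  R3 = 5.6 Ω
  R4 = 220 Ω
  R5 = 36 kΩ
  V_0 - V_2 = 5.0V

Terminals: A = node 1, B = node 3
Step 1 — V_th is the open-circuit voltage V_A - V_B (nothing connected across the terminals).
Nodal analysis, taking node 2 as the 0 V reference.
Source V1 fixes V_0 = 5 V.
KCL at each unknown node (sum of currents leaving = 0; resistances in Ω):
  Node 1: (V_1 - 5)/1.3 + (V_1 - 0)/5.1 + (V_1 - V_3)/36000 = 0
  Node 3: (V_3 - 5)/5.6 + (V_3 - 0)/220 + (V_3 - V_1)/36000 = 0
Collecting terms (coefficients in siemens):
  0.9653·V_1 - 0.00002778·V_3 = 3.846
  0.1831·V_3 - 0.00002778·V_1 = 0.8929
Determinant D = (0.9653)(0.1831) - (-0.00002778)(-0.00002778) = 0.1768
V_1 = [(3.846)(0.1831) - (-0.00002778)(0.8929)]/D = 3.984 V
V_3 = [(0.9653)(0.8929) - (3.846)(-0.00002778)]/D = 4.876 V
V_th = V_1 - V_3 = 3.984 - 4.876 = -0.8914 V
Step 2 — R_th: zero the source — replace V1 by a short circuit (node 2 merges into node 0) — and find the resistance seen between A (node 1) and B (node 3).
Reduce the network between node 1 (A) and node 3 (B) by series/parallel combination:
  Rp1 = R1 ‖ R2 (parallel, both between nodes 0 and 1) = 1/(1/1.3 + 1/5.1) = 1.036 Ω
  Rp2 = R3 ‖ R4 (parallel, both between nodes 0 and 3) = 1/(1/5.6 + 1/220) = 5.461 Ω
  Rs1 = Rp1 + Rp2 (series, joined only at node 0) = 1.036 + 5.461 = 6.497 Ω
  Rp3 = R5 ‖ Rs1 (parallel, both between nodes 1 and 3) = 1/(1/36000 + 1/6.497) = 6.496 Ω
R_th = 6.496 Ω

Final answer: V_th = -0.8914 V, R_th = 6.496 Ω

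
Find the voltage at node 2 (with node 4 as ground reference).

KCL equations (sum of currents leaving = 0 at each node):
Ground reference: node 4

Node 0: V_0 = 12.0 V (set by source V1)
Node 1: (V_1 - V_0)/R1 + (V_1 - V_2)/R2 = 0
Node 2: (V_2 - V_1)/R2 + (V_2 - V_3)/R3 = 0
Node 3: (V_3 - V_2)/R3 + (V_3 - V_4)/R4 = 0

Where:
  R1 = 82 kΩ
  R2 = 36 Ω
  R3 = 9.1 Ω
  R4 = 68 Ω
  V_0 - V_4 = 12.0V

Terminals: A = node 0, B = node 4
Nodal analysis, taking node 4 as the 0 V reference.
Source V1 fixes V_0 = 12 V.
KCL at each unknown node (sum of currents leaving = 0; resistances in Ω):
  Node 1: (V_1 - 12)/82000 + (V_1 - V_2)/36 = 0
  Node 2: (V_2 - V_1)/36 + (V_2 - V_3)/9.1 = 0
  Node 3: (V_3 - V_2)/9.1 + (V_3 - 0)/68 = 0
Collecting terms (coefficients in siemens):
  0.02779·V_1 - 0.02778·V_2 = 0.0001463
  0.1377·V_2 - 0.02778·V_1 - 0.1099·V_3 = 0
  0.1246·V_3 - 0.1099·V_2 = 0
Solving these 3 simultaneous equations (Gaussian elimination) gives:
  V_1 = 0.01653 V, V_2 = 0.01127 V, V_3 = 0.009938 V
The requested potential is V_2 = 0.01127 V.

Final answer: V_2 = 0.01127 V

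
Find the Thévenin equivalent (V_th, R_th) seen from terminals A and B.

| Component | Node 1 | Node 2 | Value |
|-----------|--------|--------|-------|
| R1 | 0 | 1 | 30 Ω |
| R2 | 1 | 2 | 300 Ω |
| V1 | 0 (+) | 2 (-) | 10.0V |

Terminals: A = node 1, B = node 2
Step 1 — V_th is the open-circuit voltage V_A - V_B (nothing connected across the terminals).
Nodal analysis, taking node 2 as the 0 V reference.
Source V1 fixes V_0 = 10 V.
KCL at each unknown node (sum of currents leaving = 0; resistances in Ω):
  Node 1: (V_1 - 10)/30 + (V_1 - 0)/300 = 0
Collecting terms: 0.03667 × V_1 = 0.3333  =>  V_1 = 9.091 V
V_th = V_1 - V_2 = 9.091 - 0 = 9.091 V
Step 2 — R_th: zero the source — replace V1 by a short circuit (node 2 merges into node 0) — and find the resistance seen between A (node 1) and B (node 0).
Reduce the network between node 1 (A) and node 0 (B) by series/parallel combination:
  Rp1 = R1 ‖ R2 (parallel, both between nodes 0 and 1) = 1/(1/30 + 1/300) = 27.27 Ω
R_th = 27.27 Ω

Final answer: V_th = 9.091 V, R_th = 27.27 Ω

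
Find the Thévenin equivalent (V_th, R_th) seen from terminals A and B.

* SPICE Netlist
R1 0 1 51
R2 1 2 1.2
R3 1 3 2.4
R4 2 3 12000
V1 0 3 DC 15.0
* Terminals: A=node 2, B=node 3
Step 1 — V_th is the open-circuit voltage V_A - V_B (nothing connected across the terminals).
Nodal analysis, taking node 3 as the 0 V reference.
Source V1 fixes V_0 = 15 V.
KCL at each unknown node (sum of currents leaving = 0; resistances in Ω):
  Node 1: (V_1 - 15)/51 + (V_1 - V_2)/1.2 + (V_1 - 0)/2.4 = 0
  Node 2: (V_2 - V_1)/1.2 + (V_2 - 0)/12000 = 0
Collecting terms (coefficients in siemens):
  1.27·V_1 - 0.8333·V_2 = 0.2941
  0.8334·V_2 - 0.8333·V_1 = 0
Determinant D = (1.27)(0.8334) - (-0.8333)(-0.8333) = 0.3637
V_1 = [(0.2941)(0.8334) - (-0.8333)(0)]/D = 0.674 V
V_2 = [(1.27)(0) - (0.2941)(-0.8333)]/D = 0.674 V
V_th = V_2 - V_3 = 0.674 - 0 = 0.674 V
Step 2 — R_th: zero the source — replace V1 by a short circuit (node 3 merges into node 0) — and find the resistance seen between A (node 2) and B (node 0).
Reduce the network between node 2 (A) and node 0 (B) by series/parallel combination:
  Rp1 = R1 ‖ R3 (parallel, both between nodes 0 and 1) = 1/(1/51 + 1/2.4) = 2.292 Ω
  Rs1 = R2 + Rp1 (series, joined only at node 1) = 1.2 + 2.292 = 3.492 Ω
  Rp2 = R4 ‖ Rs1 (parallel, both between nodes 0 and 2) = 1/(1/12000 + 1/3.492) = 3.491 Ω
R_th = 3.491 Ω

Final answer: V_th = 0.674 V, R_th = 3.491 Ω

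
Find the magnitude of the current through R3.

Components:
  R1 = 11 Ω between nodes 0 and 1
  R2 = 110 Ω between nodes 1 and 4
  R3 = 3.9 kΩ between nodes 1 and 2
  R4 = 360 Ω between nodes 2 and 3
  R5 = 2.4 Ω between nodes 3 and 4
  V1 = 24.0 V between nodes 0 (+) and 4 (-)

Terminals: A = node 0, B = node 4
Nodal analysis, taking node 4 as the 0 V reference.
Source V1 fixes V_0 = 24 V.
KCL at each unknown node (sum of currents leaving = 0; resistances in Ω):
  Node 1: (V_1 - 24)/11 + (V_1 - 0)/110 + (V_1 - V_2)/3900 = 0
  Node 2: (V_2 - V_1)/3900 + (V_2 - V_3)/360 = 0
  Node 3: (V_3 - V_2)/360 + (V_3 - 0)/2.4 = 0
Collecting terms (coefficients in siemens):
  0.1003·V_1 - 0.0002564·V_2 = 2.182
  0.003034·V_2 - 0.0002564·V_1 - 0.002778·V_3 = 0
  0.4194·V_3 - 0.002778·V_2 = 0
Solving these 3 simultaneous equations (Gaussian elimination) gives:
  V_1 = 21.77 V, V_2 = 1.851 V, V_3 = 0.01226 V
I_R3 = (V_1 - V_2)/R3 = (21.77 - 1.851)/3900 = 0.005107 A
|I_R3| = 0.005107 A

Final answer: |I_R3| = 0.005107 A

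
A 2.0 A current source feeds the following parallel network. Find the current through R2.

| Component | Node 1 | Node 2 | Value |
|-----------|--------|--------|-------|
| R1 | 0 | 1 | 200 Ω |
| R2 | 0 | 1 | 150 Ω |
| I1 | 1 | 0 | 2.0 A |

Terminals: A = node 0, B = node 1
All resistors sit directly between nodes 0 and 1, so they are in parallel and share one voltage V; the full source current 2 A splits among them.
1/R_par = 1/200 + 1/150 = 0.01167 S  =>  R_par = 85.71 Ω
V = I × R_par = 2 × 85.71 = 171.4 V
I_R2 = V/R2 = 171.4/150 = 1.143 A

Final answer: 1.143 A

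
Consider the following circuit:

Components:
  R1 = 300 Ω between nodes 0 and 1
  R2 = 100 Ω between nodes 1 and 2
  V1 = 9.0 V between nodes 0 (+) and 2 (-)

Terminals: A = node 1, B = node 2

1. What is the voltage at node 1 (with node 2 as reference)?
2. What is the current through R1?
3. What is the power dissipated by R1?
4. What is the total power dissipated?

Nodal analysis, taking node 2 as the 0 V reference.
Source V1 fixes V_0 = 9 V.
KCL at each unknown node (sum of currents leaving = 0; resistances in Ω):
  Node 1: (V_1 - 9)/300 + (V_1 - 0)/100 = 0
Collecting terms: 0.01333 × V_1 = 0.03  =>  V_1 = 2.25 V
Part 1:
  Read off the nodal solution: V_1 = 2.25 V
Part 2:
  I_R1 = (V_0 - V_1)/R1 = (9 - 2.25)/300 = 0.0225 A
  Magnitude: I_R1 = 0.0225 A
Part 3:
  I_R1 = (V_0 - V_1)/R1 = (9 - 2.25)/300 = 0.0225 A
  P_R1 = I_R1² × R1 = (0.0225)² × 300 = 0.1519 W
Part 4:
  Power in each resistor, P = (ΔV)²/R:
    P_R1 = (9 - 2.25)²/300 = 0.1519 W
    P_R2 = (2.25 - 0)²/100 = 0.05063 W
  P_total = P_R1 + P_R2 = 0.2025 W

Final answers:
1. V_1 = 2.25 V
2. I_R1 = 0.0225 A
3. P_R1 = 0.1519 W
4. P_total = 0.2025 W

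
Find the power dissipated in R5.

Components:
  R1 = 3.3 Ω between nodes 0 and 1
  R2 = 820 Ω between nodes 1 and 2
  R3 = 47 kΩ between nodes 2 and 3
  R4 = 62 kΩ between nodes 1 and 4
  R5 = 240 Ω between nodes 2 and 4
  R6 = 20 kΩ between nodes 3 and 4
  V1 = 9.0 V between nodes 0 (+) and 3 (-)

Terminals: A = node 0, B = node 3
Nodal analysis, taking node 3 as the 0 V reference.
Source V1 fixes V_0 = 9 V.
KCL at each unknown node (sum of currents leaving = 0; resistances in Ω):
  Node 1: (V_1 - 9)/3.3 + (V_1 - V_2)/820 + (V_1 - V_4)/62000 = 0
  Node 2: (V_2 - V_1)/820 + (V_2 - 0)/47000 + (V_2 - V_4)/240 = 0
  Node 4: (V_4 - V_1)/62000 + (V_4 - V_2)/240 + (V_4 - 0)/20000 = 0
Collecting terms (coefficients in siemens):
  0.3043·V_1 - 0.00122·V_2 - 0.00001613·V_4 = 2.727
  0.005407·V_2 - 0.00122·V_1 - 0.004167·V_4 = 0
  0.004233·V_4 - 0.00001613·V_1 - 0.004167·V_2 = 0
Solving these 3 simultaneous equations (Gaussian elimination) gives:
  V_1 = 8.998 V, V_2 = 8.512 V, V_4 = 8.414 V
I_R5 = (V_2 - V_4)/R5 = (8.512 - 8.414)/240 = 0.0004113 A
P_R5 = I_R5² × R5 = (0.0004113)² × 240 = 0.00004059 W

Final answer: 4.059e-05 W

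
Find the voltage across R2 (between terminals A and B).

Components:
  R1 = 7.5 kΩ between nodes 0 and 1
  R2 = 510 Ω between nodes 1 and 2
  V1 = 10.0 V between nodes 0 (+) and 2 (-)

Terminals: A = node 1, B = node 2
R1 and R2 are in series across V1 (node 0 → node 1 → node 2), and the output A–B is taken across R2, so this is a voltage divider.
Series current: I = V1/(R1 + R2) = 10/(7500 + 510) = 10/8010 = 0.001248 A
V_R2 = I × R2 = V1 × R2/(R1 + R2) = 10 × 510/8010 = 0.6367 V

Final answer: 0.6367 V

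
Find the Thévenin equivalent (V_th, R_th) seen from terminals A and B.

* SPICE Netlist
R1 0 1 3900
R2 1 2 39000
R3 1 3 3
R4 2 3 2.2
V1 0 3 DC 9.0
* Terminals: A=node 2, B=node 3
Step 1 — V_th is the open-circuit voltage V_A - V_B (nothing connected across the terminals).
Nodal analysis, taking node 3 as the 0 V reference.
Source V1 fixes V_0 = 9 V.
KCL at each unknown node (sum of currents leaving = 0; resistances in Ω):
  Node 1: (V_1 - 9)/3900 + (V_1 - V_2)/39000 + (V_1 - 0)/3 = 0
  Node 2: (V_2 - V_1)/39000 + (V_2 - 0)/2.2 = 0
Collecting terms (coefficients in siemens):
  0.3336·V_1 - 0.00002564·V_2 = 0.002308
  0.4546·V_2 - 0.00002564·V_1 = 0
Determinant D = (0.3336)(0.4546) - (-0.00002564)(-0.00002564) = 0.1517
V_1 = [(0.002308)(0.4546) - (-0.00002564)(0)]/D = 0.006917 V
V_2 = [(0.3336)(0) - (0.002308)(-0.00002564)]/D = 0.0000003902 V
V_th = V_2 - V_3 = 0.0000003902 - 0 = 0.0000003902 V
Step 2 — R_th: zero the source — replace V1 by a short circuit (node 3 merges into node 0) — and find the resistance seen between A (node 2) and B (node 0).
Reduce the network between node 2 (A) and node 0 (B) by series/parallel combination:
  Rp1 = R1 ‖ R3 (parallel, both between nodes 0 and 1) = 1/(1/3900 + 1/3) = 2.998 Ω
  Rs1 = R2 + Rp1 (series, joined only at node 1) = 39000 + 2.998 = 39000 Ω
  Rp2 = R4 ‖ Rs1 (parallel, both between nodes 0 and 2) = 1/(1/2.2 + 1/39000) = 2.2 Ω
R_th = 2.2 Ω

Final answer: V_th = 3.902e-07 V, R_th = 2.2 Ω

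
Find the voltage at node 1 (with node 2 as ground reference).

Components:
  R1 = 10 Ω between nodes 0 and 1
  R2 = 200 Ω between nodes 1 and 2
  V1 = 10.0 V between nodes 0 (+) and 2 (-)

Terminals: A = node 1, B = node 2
Nodal analysis, taking node 2 as the 0 V reference.
Source V1 fixes V_0 = 10 V.
KCL at each unknown node (sum of currents leaving = 0; resistances in Ω):
  Node 1: (V_1 - 10)/10 + (V_1 - 0)/200 = 0
Collecting terms: 0.105 × V_1 = 1  =>  V_1 = 9.524 V
The requested potential is V_1 = 9.524 V.

Final answer: V_1 = 9.524 V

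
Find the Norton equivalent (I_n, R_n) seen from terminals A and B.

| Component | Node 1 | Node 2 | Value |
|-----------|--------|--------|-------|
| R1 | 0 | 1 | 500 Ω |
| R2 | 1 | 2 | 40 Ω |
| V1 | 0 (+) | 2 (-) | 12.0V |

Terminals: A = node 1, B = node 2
Find the Thévenin equivalent first; then I_n = V_th/R_th and R_n = R_th.
Step 1 — V_th is the open-circuit voltage V_A - V_B (nothing connected across the terminals).
Nodal analysis, taking node 2 as the 0 V reference.
Source V1 fixes V_0 = 12 V.
KCL at each unknown node (sum of currents leaving = 0; resistances in Ω):
  Node 1: (V_1 - 12)/500 + (V_1 - 0)/40 = 0
Collecting terms: 0.027 × V_1 = 0.024  =>  V_1 = 0.8889 V
V_th = V_1 - V_2 = 0.8889 - 0 = 0.8889 V
Step 2 — R_th: zero the source — replace V1 by a short circuit (node 2 merges into node 0) — and find the resistance seen between A (node 1) and B (node 0).
Reduce the network between node 1 (A) and node 0 (B) by series/parallel combination:
  Rp1 = R1 ‖ R2 (parallel, both between nodes 0 and 1) = 1/(1/500 + 1/40) = 37.04 Ω
R_th = 37.04 Ω
I_n = V_th/R_th = 0.8889/37.04 = 0.024 A, and R_n = R_th = 37.04 Ω

Final answer: I_n = 0.024 A, R_n = 37.04 Ω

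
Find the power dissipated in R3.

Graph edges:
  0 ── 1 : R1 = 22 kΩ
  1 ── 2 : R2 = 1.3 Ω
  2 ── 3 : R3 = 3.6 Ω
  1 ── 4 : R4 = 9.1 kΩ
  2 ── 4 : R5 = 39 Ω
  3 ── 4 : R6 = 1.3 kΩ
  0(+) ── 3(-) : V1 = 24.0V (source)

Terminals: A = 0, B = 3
Nodal analysis, taking node 3 as the 0 V reference.
Source V1 fixes V_0 = 24 V.
KCL at each unknown node (sum of currents leaving = 0; resistances in Ω):
  Node 1: (V_1 - 24)/22000 + (V_1 - V_2)/1.3 + (V_1 - V_4)/9100 = 0
  Node 2: (V_2 - V_1)/1.3 + (V_2 - 0)/3.6 + (V_2 - V_4)/39 = 0
  Node 4: (V_4 - V_1)/9100 + (V_4 - V_2)/39 + (V_4 - 0)/1300 = 0
Collecting terms (coefficients in siemens):
  0.7694·V_1 - 0.7692·V_2 - 0.0001099·V_4 = 0.001091
  1.073·V_2 - 0.7692·V_1 - 0.02564·V_4 = 0
  0.02652·V_4 - 0.0001099·V_1 - 0.02564·V_2 = 0
Solving these 3 simultaneous equations (Gaussian elimination) gives:
  V_1 = 0.005334 V, V_2 = 0.003916 V, V_4 = 0.003808 V
I_R3 = (V_2 - V_3)/R3 = (0.003916 - 0)/3.6 = 0.001088 A
P_R3 = I_R3² × R3 = (0.001088)² × 3.6 = 0.000004259 W

Final answer: 4.259e-06 W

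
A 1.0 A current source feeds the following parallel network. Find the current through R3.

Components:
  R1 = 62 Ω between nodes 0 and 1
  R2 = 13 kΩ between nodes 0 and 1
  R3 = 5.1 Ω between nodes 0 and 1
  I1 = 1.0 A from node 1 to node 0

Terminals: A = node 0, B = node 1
All resistors sit directly between nodes 0 and 1, so they are in parallel and share one voltage V; the full source current 1 A splits among them.
1/R_par = 1/62 + 1/13000 + 1/5.1 = 0.2123 S  =>  R_par = 4.711 Ω
V = I × R_par = 1 × 4.711 = 4.711 V
I_R3 = V/R3 = 4.711/5.1 = 0.9237 A

Final answer: 0.9237 A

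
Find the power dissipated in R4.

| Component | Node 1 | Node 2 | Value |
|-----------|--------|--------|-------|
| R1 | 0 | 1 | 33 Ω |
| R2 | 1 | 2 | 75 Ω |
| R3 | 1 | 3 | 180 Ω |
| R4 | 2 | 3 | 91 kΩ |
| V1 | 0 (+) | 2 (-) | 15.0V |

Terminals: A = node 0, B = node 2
Nodal analysis, taking node 2 as the 0 V reference.
Source V1 fixes V_0 = 15 V.
KCL at each unknown node (sum of currents leaving = 0; resistances in Ω):
  Node 1: (V_1 - 15)/33 + (V_1 - 0)/75 + (V_1 - V_3)/180 = 0
  Node 3: (V_3 - V_1)/180 + (V_3 - 0)/91000 = 0
Collecting terms (coefficients in siemens):
  0.04919·V_1 - 0.005556·V_3 = 0.4545
  0.005567·V_3 - 0.005556·V_1 = 0
Determinant D = (0.04919)(0.005567) - (-0.005556)(-0.005556) = 0.000243
V_1 = [(0.4545)(0.005567) - (-0.005556)(0)]/D = 10.41 V
V_3 = [(0.04919)(0) - (0.4545)(-0.005556)]/D = 10.39 V
I_R4 = (V_2 - V_3)/R4 = (0 - 10.39)/91000 = -0.0001142 A
P_R4 = I_R4² × R4 = (-0.0001142)² × 91000 = 0.001187 W

Final answer: 0.001187 W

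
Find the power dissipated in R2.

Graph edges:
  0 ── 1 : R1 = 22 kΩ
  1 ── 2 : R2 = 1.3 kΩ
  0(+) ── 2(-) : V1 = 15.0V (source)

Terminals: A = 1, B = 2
Nodal analysis, taking node 2 as the 0 V reference.
Source V1 fixes V_0 = 15 V.
KCL at each unknown node (sum of currents leaving = 0; resistances in Ω):
  Node 1: (V_1 - 15)/22000 + (V_1 - 0)/1300 = 0
Collecting terms: 0.0008147 × V_1 = 0.0006818  =>  V_1 = 0.8369 V
I_R2 = (V_1 - V_2)/R2 = (0.8369 - 0)/1300 = 0.0006438 A
P_R2 = I_R2² × R2 = (0.0006438)² × 1300 = 0.0005388 W

Final answer: 0.0005388 W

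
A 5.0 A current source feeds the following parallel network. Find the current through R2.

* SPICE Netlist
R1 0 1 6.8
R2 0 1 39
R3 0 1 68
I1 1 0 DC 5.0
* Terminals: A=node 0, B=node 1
All resistors sit directly between nodes 0 and 1, so they are in parallel and share one voltage V; the full source current 5 A splits among them.
1/R_par = 1/6.8 + 1/39 + 1/68 = 0.1874 S  =>  R_par = 5.336 Ω
V = I × R_par = 5 × 5.336 = 26.68 V
I_R2 = V/R2 = 26.68/39 = 0.6841 A

Final answer: 0.6841 A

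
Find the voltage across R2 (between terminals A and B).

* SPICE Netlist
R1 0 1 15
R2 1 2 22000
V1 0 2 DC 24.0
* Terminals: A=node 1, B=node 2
R1 and R2 are in series across V1 (node 0 → node 1 → node 2), and the output A–B is taken across R2, so this is a voltage divider.
Series current: I = V1/(R1 + R2) = 24/(15 + 22000) = 24/22020 = 0.00109 A
V_R2 = I × R2 = V1 × R2/(R1 + R2) = 24 × 22000/22020 = 23.98 V

Final answer: 23.98 V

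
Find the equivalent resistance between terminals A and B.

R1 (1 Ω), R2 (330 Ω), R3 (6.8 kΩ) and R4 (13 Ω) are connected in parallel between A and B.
Reduce the network between node 0 (A) and node 1 (B) by series/parallel combination:
  Rp1 = R1 ‖ R2 ‖ R3 ‖ R4 (parallel, all between nodes 0 and 1) = 1/(1/1 + 1/330 + 1/6800 + 1/13) = 0.9258 Ω
R_eq = 0.9258 Ω

Final answer: 0.9258 Ω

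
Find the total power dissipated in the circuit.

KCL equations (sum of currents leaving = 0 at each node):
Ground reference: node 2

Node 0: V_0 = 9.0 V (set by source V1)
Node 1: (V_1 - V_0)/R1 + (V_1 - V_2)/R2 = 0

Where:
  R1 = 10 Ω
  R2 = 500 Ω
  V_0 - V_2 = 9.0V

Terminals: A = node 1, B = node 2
Nodal analysis, taking node 2 as the 0 V reference.
Source V1 fixes V_0 = 9 V.
KCL at each unknown node (sum of currents leaving = 0; resistances in Ω):
  Node 1: (V_1 - 9)/10 + (V_1 - 0)/500 = 0
Collecting terms: 0.102 × V_1 = 0.9  =>  V_1 = 8.824 V
Power in each resistor, P = (ΔV)²/R:
  P_R1 = (9 - 8.824)²/10 = 0.003114 W
  P_R2 = (8.824 - 0)²/500 = 0.1557 W
P_total = P_R1 + P_R2 = 0.1588 W

Final answer: 0.1588 W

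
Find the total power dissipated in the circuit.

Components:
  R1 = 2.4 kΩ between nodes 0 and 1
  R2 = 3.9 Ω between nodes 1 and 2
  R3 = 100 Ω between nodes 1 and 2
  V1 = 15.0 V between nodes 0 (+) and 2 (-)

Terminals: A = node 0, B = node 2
Nodal analysis, taking node 2 as the 0 V reference.
Source V1 fixes V_0 = 15 V.
KCL at each unknown node (sum of currents leaving = 0; resistances in Ω):
  Node 1: (V_1 - 15)/2400 + (V_1 - 0)/3.9 + (V_1 - 0)/100 = 0
Collecting terms: 0.2668 × V_1 = 0.00625  =>  V_1 = 0.02342 V
Power in each resistor, P = (ΔV)²/R:
  P_R1 = (15 - 0.02342)²/2400 = 0.09346 W
  P_R2 = (0.02342 - 0)²/3.9 = 0.0001407 W
  P_R3 = (0.02342 - 0)²/100 = 0.000005487 W
P_total = P_R1 + P_R2 + P_R3 = 0.0936 W

Final answer: 0.0936 W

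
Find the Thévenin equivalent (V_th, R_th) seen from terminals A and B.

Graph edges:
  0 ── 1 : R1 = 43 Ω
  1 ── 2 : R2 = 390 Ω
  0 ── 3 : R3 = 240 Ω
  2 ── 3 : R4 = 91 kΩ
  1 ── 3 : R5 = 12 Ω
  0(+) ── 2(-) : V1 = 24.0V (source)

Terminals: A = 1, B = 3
Step 1 — V_th is the open-circuit voltage V_A - V_B (nothing connected across the terminals).
Nodal analysis, taking node 2 as the 0 V reference.
Source V1 fixes V_0 = 24 V.
KCL at each unknown node (sum of currents leaving = 0; resistances in Ω):
  Node 1: (V_1 - 24)/43 + (V_1 - 0)/390 + (V_1 - V_3)/12 = 0
  Node 3: (V_3 - 24)/240 + (V_3 - 0)/91000 + (V_3 - V_1)/12 = 0
Collecting terms (coefficients in siemens):
  0.1092·V_1 - 0.08333·V_3 = 0.5581
  0.08751·V_3 - 0.08333·V_1 = 0.1
Determinant D = (0.1092)(0.08751) - (-0.08333)(-0.08333) = 0.002608
V_1 = [(0.5581)(0.08751) - (-0.08333)(0.1)]/D = 21.93 V
V_3 = [(0.1092)(0.1) - (0.5581)(-0.08333)]/D = 22.02 V
V_th = V_1 - V_3 = 21.93 - 22.02 = -0.09598 V
Step 2 — R_th: zero the source — replace V1 by a short circuit (node 2 merges into node 0) — and find the resistance seen between A (node 1) and B (node 3).
Reduce the network between node 1 (A) and node 3 (B) by series/parallel combination:
  Rp1 = R1 ‖ R2 (parallel, both between nodes 0 and 1) = 1/(1/43 + 1/390) = 38.73 Ω
  Rp2 = R3 ‖ R4 (parallel, both between nodes 0 and 3) = 1/(1/240 + 1/91000) = 239.4 Ω
  Rs1 = Rp1 + Rp2 (series, joined only at node 0) = 38.73 + 239.4 = 278.1 Ω
  Rp3 = R5 ‖ Rs1 (parallel, both between nodes 1 and 3) = 1/(1/12 + 1/278.1) = 11.5 Ω
R_th = 11.5 Ω

Final answer: V_th = -0.09598 V, R_th = 11.5 Ω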